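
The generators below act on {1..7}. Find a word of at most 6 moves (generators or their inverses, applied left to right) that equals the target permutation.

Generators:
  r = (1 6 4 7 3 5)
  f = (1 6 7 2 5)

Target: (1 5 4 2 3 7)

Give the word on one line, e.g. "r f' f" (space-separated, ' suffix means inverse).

r' f f r' r'

  after r': (1 5 3 7 4 6)
  after f: (2 5 3)(4 7)
  after f: (1 6 7 4 2)(3 5)
  after r': (2 5 7 6 4)
  after r': (1 5 4 2 3 7)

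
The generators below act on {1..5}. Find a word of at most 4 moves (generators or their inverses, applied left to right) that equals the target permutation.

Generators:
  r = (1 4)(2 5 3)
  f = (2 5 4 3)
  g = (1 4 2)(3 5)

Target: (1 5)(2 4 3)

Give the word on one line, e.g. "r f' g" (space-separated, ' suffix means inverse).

r' g f

  after r': (1 4)(2 3 5)
  after g: (1 2 5)
  after f: (1 5)(2 4 3)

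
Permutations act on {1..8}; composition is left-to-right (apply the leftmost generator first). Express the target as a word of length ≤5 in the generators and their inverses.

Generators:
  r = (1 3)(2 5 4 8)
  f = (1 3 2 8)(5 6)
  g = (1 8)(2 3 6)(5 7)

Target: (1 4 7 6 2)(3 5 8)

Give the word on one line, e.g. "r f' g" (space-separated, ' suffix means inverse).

  after f': (1 8 2 3)(5 6)
  after r': (1 4 5 6 2)
  after g: (1 4 7 5 2 8)(3 6)
  after f: (1 4 7 6 2)(3 5 8)

f' r' g f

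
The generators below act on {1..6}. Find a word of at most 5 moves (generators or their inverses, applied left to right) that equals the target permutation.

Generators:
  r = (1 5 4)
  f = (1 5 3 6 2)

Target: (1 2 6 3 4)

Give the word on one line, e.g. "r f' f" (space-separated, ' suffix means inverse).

  after f': (1 2 6 3 5)
  after r': (1 2 6 3)(4 5)
  after r': (1 2 6 3 4)

f' r' r'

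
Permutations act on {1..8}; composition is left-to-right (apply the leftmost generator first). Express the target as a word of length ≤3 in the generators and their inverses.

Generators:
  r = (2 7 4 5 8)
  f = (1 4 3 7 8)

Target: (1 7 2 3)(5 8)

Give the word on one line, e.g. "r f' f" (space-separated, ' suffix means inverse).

r' f' f'

  after r': (2 8 5 4 7)
  after f': (1 8 5)(2 7)(3 4)
  after f': (1 7 2 3)(5 8)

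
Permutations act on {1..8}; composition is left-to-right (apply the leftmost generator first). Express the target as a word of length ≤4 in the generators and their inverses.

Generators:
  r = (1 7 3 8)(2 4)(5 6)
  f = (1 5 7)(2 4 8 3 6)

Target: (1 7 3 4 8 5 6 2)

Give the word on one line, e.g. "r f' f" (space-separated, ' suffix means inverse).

  after f': (1 7 5)(2 6 3 8 4)
  after f': (1 5 7)(2 3 4 6 8)
  after f': (2 8 6 4 3)
  after r: (1 7 3 4 8 5 6 2)

f' f' f' r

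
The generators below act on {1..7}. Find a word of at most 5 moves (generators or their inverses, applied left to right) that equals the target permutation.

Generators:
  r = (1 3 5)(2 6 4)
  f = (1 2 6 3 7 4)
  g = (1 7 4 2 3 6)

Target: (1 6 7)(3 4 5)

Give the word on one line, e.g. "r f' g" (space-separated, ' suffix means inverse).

r' g r' g

  after r': (1 5 3)(2 4 6)
  after g: (1 5 6 3 7 4)
  after r': (1 3 7 6)(2 4 5)
  after g: (1 6 7)(3 4 5)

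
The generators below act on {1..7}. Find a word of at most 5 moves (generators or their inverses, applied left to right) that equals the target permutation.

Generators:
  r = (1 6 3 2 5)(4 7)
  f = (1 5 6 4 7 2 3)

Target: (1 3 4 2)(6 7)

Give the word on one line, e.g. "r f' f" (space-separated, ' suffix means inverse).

  after r': (1 5 2 3 6)(4 7)
  after f: (1 6 5 3 4 2)
  after r': (2 5 6)(3 7 4)
  after f': (1 3 4 2)(6 7)

r' f r' f'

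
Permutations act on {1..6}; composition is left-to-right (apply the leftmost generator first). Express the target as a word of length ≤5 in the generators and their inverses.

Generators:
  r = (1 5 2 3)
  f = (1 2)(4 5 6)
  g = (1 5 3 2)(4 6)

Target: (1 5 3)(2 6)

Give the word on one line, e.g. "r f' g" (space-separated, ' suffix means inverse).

  after r': (1 3 2 5)
  after f': (1 3)(2 4 6 5)
  after g: (1 2 6 3 5)
  after r': (1 5 3)(2 6)

r' f' g r'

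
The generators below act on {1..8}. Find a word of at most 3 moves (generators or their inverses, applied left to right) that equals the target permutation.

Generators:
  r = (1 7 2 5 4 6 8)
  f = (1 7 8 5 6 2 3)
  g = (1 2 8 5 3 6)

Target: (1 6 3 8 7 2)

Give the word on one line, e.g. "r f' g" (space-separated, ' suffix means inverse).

  after f': (1 3 2 6 5 8 7)
  after g: (1 6 3 8 7 2)

f' g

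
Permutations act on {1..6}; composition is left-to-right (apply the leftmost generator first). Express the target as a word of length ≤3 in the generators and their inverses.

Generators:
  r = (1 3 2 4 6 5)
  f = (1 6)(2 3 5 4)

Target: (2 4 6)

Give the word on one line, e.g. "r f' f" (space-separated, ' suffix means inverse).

f r r

  after f: (1 6)(2 3 5 4)
  after r: (1 5 6 3)
  after r: (2 4 6)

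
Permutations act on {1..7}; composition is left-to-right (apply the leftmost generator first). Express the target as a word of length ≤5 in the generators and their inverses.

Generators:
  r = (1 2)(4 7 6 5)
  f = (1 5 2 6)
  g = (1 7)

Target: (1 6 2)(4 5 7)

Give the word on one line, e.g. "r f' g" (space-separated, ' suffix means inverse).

f r' g

  after f: (1 5 2 6)
  after r': (1 6 2 7 4 5)
  after g: (1 6 2)(4 5 7)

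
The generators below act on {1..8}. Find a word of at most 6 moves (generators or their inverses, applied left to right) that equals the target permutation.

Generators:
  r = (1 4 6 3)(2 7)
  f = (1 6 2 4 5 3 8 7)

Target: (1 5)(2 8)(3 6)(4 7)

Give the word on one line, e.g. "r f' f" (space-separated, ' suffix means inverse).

f' f' f' f'

  after f': (1 7 8 3 5 4 2 6)
  after f': (1 8 5 2)(3 4 6 7)
  after f': (1 3 2 7 5 6 8 4)
  after f': (1 5)(2 8)(3 6)(4 7)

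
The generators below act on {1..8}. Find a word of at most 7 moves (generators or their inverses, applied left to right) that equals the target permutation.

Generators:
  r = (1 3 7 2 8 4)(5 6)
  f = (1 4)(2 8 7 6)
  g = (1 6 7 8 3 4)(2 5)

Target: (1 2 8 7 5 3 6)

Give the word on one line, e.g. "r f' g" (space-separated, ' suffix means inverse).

g' r' g' f' r'

  after g': (1 4 3 8 7 6)(2 5)
  after r': (1 8 3 2 6 4)(5 7)
  after g': (1 7 2)(3 5 6)
  after f': (1 8 2 4)(3 5 7 6)
  after r': (1 2 8 7 5 3 6)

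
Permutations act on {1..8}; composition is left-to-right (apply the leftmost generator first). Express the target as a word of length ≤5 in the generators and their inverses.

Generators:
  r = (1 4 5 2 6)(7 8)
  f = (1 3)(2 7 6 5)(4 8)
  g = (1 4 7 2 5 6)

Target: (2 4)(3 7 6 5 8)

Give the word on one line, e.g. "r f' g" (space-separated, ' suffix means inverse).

f r g g f

  after f: (1 3)(2 7 6 5)(4 8)
  after r: (1 3 4 7)(2 8 5 6)
  after g: (1 3 7 4 2 8 6 5)
  after g: (1 3 2 8)(4 5)
  after f: (2 4)(3 7 6 5 8)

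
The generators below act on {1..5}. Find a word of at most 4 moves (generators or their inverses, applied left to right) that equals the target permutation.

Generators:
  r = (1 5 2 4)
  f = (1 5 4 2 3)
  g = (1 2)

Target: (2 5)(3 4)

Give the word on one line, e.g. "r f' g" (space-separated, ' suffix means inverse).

f' r' g f

  after f': (1 3 2 4 5)
  after r': (1 3 5 4)
  after g: (1 3 5 4 2)
  after f: (2 5)(3 4)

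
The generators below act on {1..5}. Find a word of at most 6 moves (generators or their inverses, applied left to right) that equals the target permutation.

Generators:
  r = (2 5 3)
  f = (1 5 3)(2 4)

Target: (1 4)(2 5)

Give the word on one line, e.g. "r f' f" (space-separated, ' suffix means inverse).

r' f' r f'

  after r': (2 3 5)
  after f': (1 3)(2 5 4)
  after r: (1 2 3)(4 5)
  after f': (1 4)(2 5)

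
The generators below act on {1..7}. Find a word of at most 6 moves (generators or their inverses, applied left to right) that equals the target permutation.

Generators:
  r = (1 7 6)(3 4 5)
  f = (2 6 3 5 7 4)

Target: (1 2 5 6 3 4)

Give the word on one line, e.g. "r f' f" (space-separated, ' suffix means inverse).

  after r': (1 6 7)(3 5 4)
  after f': (1 2 4 6 5 7)
  after r': (1 2 3 5)(4 7 6)
  after r': (1 2 5 6 3 4)

r' f' r' r'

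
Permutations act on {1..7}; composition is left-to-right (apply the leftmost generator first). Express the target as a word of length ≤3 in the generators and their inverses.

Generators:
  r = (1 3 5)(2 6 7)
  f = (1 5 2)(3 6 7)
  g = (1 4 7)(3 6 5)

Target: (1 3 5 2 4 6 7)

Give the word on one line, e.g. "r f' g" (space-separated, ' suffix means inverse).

  after g': (1 7 4)(3 5 6)
  after r': (1 6)(2 7 4 5)
  after g': (1 3 5 2 4 6 7)

g' r' g'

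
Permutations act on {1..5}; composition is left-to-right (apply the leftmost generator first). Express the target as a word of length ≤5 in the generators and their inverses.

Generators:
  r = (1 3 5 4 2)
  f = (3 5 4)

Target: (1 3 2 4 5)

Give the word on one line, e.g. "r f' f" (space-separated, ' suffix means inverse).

f r r f'

  after f: (3 5 4)
  after r: (1 3 4 5 2)
  after r: (1 5)(2 3)
  after f': (1 3 2 4 5)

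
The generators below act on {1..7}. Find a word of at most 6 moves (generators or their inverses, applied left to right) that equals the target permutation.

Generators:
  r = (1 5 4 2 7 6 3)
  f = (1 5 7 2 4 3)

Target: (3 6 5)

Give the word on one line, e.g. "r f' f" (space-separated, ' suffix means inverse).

f r f r

  after f: (1 5 7 2 4 3)
  after r: (1 4)(3 5 6)
  after f: (1 3 7 2 4 5 6)
  after r: (3 6 5)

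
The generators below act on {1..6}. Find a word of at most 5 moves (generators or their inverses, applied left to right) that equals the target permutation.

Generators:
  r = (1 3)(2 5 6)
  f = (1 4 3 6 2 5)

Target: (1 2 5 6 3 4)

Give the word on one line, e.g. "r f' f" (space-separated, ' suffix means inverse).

  after r': (1 3)(2 6 5)
  after f: (1 6)(3 4)
  after r: (1 2 5 6 3 4)

r' f r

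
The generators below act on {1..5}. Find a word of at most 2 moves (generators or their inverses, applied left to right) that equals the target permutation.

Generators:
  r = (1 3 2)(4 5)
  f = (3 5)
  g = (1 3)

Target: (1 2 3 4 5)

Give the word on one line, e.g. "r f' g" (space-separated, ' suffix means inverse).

f' r'

  after f': (3 5)
  after r': (1 2 3 4 5)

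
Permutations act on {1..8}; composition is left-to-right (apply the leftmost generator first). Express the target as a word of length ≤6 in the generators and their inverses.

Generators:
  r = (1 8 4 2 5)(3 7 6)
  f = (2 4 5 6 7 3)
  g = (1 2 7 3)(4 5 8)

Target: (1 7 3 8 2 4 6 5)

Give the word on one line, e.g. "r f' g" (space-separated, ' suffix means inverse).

  after r: (1 8 4 2 5)(3 7 6)
  after g: (1 4 7 6)(2 8 5)
  after g: (1 5 7 6 2 4 3)
  after r': (1 2 8)(3 5)(4 6)
  after g: (1 7 3 8 2 4 6 5)

r g g r' g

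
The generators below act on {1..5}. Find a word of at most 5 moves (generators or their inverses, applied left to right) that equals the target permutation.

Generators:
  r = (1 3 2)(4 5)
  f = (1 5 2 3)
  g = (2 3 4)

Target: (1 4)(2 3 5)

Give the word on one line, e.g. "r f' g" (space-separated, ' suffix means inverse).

f r' f'

  after f: (1 5 2 3)
  after r': (1 4 5 3 2)
  after f': (1 4)(2 3 5)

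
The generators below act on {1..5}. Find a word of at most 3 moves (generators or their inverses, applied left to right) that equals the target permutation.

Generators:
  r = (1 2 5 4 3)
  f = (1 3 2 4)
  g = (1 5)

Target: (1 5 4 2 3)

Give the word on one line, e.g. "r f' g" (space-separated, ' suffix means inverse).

  after f: (1 3 2 4)
  after r: (2 3 5 4)
  after g': (1 5 4 2 3)

f r g'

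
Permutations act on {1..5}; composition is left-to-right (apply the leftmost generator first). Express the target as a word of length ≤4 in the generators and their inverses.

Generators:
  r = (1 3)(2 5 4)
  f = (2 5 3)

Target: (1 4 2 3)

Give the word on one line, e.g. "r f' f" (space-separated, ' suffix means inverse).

  after r: (1 3)(2 5 4)
  after f: (1 2 3)(4 5)
  after r: (1 5 2)
  after r: (1 4 2 3)

r f r r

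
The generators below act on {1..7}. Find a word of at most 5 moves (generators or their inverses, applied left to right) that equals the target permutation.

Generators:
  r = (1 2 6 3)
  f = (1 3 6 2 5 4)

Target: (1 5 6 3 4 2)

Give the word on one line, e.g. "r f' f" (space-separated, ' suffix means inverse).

  after r': (1 3 6 2)
  after f: (1 6 5 4)(2 3)
  after f: (1 2 6 4 3 5)
  after f: (1 5 3 4 6)
  after r': (1 5 6 3 4 2)

r' f f f r'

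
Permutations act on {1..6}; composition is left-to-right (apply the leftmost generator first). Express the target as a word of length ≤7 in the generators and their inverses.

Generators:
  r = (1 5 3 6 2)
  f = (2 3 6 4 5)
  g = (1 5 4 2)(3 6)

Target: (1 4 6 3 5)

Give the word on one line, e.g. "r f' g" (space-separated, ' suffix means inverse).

  after f': (2 5 4 6 3)
  after g: (1 5 2 4 3)
  after f': (1 4 2 6 3)
  after g': (1 5)(2 3)
  after f': (1 4 6 3 5)

f' g f' g' f'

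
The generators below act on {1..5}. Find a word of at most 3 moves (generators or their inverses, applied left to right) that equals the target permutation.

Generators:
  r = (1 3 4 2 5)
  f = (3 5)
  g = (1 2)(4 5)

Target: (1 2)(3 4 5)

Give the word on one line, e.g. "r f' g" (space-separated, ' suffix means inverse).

f' g

  after f': (3 5)
  after g: (1 2)(3 4 5)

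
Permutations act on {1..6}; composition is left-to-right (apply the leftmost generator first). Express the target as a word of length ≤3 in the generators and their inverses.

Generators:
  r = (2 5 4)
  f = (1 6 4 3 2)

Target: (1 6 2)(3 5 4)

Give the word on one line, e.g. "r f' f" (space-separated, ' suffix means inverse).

  after f: (1 6 4 3 2)
  after r': (1 6 5 2)(3 4)
  after r': (1 6 2)(3 5 4)

f r' r'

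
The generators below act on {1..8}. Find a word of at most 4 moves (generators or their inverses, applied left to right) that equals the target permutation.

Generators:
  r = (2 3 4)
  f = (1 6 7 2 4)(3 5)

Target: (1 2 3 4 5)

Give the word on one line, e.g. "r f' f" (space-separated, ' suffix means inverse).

  after f': (1 4 2 7 6)(3 5)
  after r: (1 2 7 6)(3 5 4)
  after f: (1 4 5)
  after r: (1 2 3 4 5)

f' r f r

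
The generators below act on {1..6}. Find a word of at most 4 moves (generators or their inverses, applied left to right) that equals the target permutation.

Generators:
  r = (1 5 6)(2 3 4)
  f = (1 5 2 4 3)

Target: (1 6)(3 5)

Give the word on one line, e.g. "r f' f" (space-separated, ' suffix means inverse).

r r f'

  after r: (1 5 6)(2 3 4)
  after r: (1 6 5)(2 4 3)
  after f': (1 6)(3 5)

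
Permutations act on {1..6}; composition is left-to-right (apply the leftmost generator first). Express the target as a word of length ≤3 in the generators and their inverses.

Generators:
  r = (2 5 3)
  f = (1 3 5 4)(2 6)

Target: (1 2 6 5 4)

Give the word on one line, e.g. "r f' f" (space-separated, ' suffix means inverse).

  after f: (1 3 5 4)(2 6)
  after r: (1 2 6 5 4)

f r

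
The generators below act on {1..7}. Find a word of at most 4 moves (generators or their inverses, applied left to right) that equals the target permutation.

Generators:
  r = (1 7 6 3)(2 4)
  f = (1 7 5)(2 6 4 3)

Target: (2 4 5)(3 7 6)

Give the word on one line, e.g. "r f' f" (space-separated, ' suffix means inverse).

r f' r f'

  after r: (1 7 6 3)(2 4)
  after f': (2 6 4 3 5 7)
  after r: (1 7 4)(2 3 5 6)
  after f': (2 4 5)(3 7 6)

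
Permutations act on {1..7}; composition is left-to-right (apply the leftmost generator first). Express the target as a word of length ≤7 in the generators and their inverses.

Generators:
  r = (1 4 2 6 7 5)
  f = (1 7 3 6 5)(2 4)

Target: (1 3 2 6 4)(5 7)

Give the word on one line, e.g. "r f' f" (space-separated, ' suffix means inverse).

  after r: (1 4 2 6 7 5)
  after f': (1 2 3 7 6)
  after r: (1 6 4 2 3 5)
  after f': (1 3 6 2 7)
  after r': (1 3 2 6 4)(5 7)

r f' r f' r'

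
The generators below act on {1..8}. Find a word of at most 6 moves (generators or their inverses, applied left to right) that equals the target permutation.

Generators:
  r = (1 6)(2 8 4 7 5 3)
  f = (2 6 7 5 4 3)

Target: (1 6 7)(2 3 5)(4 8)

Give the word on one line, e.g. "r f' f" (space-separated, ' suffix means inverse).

r f' f' r f

  after r: (1 6)(2 8 4 7 5 3)
  after f': (1 2 8 5 4 6)
  after f': (1 3 4 2 8 7 6)
  after r: (1 2 4 8 5 3 7)
  after f: (1 6 7)(2 3 5)(4 8)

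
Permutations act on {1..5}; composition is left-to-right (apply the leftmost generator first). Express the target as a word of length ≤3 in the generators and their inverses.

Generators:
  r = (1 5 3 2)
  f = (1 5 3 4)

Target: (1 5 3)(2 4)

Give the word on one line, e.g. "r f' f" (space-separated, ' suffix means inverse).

f r' f

  after f: (1 5 3 4)
  after r': (2 3 4)
  after f: (1 5 3)(2 4)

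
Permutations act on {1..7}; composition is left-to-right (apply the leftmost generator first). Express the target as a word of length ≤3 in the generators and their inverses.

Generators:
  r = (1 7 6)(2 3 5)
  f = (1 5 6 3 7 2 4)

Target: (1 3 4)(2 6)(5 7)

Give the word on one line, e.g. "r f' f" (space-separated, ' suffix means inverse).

  after r: (1 7 6)(2 3 5)
  after r: (1 6 7)(2 5 3)
  after f: (1 3 4)(2 6)(5 7)

r r f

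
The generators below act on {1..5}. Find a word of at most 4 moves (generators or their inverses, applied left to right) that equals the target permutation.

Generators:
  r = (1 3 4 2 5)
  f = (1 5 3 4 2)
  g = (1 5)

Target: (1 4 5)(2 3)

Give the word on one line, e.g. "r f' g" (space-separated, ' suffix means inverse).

g r' f'

  after g: (1 5)
  after r': (1 2 4 3)
  after f': (1 4 5)(2 3)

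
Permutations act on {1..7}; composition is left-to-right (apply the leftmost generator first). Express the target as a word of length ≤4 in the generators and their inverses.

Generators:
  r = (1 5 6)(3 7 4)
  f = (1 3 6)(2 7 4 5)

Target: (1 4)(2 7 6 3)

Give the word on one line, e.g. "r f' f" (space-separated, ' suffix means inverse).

r' f f r'

  after r': (1 6 5)(3 4 7)
  after f: (2 7 6)(3 5)
  after f: (1 3 2 4 5 6 7)
  after r': (1 4)(2 7 6 3)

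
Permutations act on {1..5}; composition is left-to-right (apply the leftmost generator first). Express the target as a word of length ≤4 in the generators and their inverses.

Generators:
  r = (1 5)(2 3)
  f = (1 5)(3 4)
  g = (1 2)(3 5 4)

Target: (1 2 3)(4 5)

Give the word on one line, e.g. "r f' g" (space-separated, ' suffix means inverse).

r f g

  after r: (1 5)(2 3)
  after f: (2 4 3)
  after g: (1 2 3)(4 5)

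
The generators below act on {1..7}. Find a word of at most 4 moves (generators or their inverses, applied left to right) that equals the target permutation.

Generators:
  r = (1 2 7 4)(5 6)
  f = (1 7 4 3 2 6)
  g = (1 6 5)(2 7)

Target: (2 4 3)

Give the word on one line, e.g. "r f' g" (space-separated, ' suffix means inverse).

f g' r'

  after f: (1 7 4 3 2 6)
  after g': (1 2)(3 7 4)(5 6)
  after r': (2 4 3)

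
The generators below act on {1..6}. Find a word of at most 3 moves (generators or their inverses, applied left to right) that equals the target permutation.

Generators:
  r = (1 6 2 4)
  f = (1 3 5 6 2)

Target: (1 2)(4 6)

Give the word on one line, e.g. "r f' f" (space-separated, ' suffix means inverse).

  after r': (1 4 2 6)
  after r': (1 2)(4 6)

r' r'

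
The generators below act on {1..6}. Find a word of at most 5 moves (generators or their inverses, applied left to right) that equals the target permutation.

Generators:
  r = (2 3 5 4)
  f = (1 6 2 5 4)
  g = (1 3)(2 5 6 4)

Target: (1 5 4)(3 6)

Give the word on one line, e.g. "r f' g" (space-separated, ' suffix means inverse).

  after f: (1 6 2 5 4)
  after f: (1 2 4 6 5)
  after r': (1 4 6 3 2 5)
  after f': (1 5 4)(3 6)

f f r' f'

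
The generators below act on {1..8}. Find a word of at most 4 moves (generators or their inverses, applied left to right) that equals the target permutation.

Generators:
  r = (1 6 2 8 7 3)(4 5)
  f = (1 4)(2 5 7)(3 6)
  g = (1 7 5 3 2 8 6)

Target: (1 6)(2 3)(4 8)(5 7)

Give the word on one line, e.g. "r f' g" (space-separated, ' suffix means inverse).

  after r: (1 6 2 8 7 3)(4 5)
  after g': (1 8)(3 6)(4 7 5)
  after f: (1 8 4 2 5)
  after g: (1 6)(2 3)(4 8)(5 7)

r g' f g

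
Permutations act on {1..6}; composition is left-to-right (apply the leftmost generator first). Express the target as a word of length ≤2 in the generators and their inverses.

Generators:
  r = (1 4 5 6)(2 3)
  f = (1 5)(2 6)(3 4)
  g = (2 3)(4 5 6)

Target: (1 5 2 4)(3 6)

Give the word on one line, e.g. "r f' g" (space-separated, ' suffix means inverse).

g f

  after g: (2 3)(4 5 6)
  after f: (1 5 2 4)(3 6)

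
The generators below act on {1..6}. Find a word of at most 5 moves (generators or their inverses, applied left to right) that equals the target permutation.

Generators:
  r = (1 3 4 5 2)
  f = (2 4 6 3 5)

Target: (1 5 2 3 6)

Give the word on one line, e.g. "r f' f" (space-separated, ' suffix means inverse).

  after f': (2 5 3 6 4)
  after r: (1 3 6 5 4)
  after r: (1 4 3 6 2)
  after r: (1 5 2 3 6)

f' r r r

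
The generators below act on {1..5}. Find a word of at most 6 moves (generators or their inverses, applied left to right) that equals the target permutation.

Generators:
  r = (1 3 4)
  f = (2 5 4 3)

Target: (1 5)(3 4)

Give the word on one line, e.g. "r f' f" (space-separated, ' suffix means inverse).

r' f r f'

  after r': (1 4 3)
  after f: (1 3)(2 5 4)
  after r: (1 4 2 5)
  after f': (1 5)(3 4)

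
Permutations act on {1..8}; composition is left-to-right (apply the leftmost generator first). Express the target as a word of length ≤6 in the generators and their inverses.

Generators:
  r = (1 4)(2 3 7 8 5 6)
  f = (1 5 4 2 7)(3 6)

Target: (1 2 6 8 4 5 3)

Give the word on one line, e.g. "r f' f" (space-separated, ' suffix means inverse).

f' r' f r

  after f': (1 7 2 4 5)(3 6)
  after r': (1 3 5 4 8 7 6 2)
  after f: (1 6 7 3 4 8)(2 5)
  after r: (1 2 6 8 4 5 3)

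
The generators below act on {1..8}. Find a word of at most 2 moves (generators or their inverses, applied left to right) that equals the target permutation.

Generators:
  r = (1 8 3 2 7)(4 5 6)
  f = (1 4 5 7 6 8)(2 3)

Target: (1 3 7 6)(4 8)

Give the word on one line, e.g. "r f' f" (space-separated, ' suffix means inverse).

f' r

  after f': (1 8 6 7 5 4)(2 3)
  after r: (1 3 7 6)(4 8)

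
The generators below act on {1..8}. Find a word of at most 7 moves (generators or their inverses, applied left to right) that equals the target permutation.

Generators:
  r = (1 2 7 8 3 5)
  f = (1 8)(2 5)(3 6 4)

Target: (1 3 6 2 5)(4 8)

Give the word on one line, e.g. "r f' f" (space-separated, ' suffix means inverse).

  after f': (1 8)(2 5)(3 4 6)
  after r': (1 7 2 3 4 6 8 5)
  after r': (1 2 8 3 4 6 7)
  after f': (1 5 2)(3 6 7 8 4)
  after r': (1 3 6 2 5)(4 8)

f' r' r' f' r'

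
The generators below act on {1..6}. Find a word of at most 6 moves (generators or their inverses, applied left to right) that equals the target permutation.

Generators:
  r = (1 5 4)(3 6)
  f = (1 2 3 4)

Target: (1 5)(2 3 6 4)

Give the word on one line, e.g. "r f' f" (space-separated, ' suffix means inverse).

  after r: (1 5 4)(3 6)
  after f': (1 5 3 6 2)
  after f': (1 5 2 4 3 6)
  after f': (1 5)(2 3 6 4)

r f' f' f'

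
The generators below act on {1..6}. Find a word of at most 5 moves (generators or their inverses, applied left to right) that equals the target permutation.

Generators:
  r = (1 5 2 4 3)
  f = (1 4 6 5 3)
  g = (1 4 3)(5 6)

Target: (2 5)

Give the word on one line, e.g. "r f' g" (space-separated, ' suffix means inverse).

r f g

  after r: (1 5 2 4 3)
  after f: (1 3 4)(2 6 5)
  after g: (2 5)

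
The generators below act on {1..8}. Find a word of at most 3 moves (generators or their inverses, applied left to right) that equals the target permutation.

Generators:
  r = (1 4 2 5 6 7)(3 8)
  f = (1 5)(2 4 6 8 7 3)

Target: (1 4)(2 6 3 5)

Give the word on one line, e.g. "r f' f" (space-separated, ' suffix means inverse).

f' r f'

  after f': (1 5)(2 3 7 8 6 4)
  after r: (1 6 2 8 7 3)(4 5)
  after f': (1 4)(2 6 3 5)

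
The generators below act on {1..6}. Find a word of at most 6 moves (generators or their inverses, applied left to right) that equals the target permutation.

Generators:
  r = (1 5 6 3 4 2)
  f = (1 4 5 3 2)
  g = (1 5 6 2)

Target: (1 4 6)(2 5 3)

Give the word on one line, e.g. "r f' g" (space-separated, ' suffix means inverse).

r' g r f r

  after r': (1 2 4 3 6 5)
  after g: (2 4 3)
  after r: (1 5 6 3)
  after f: (1 3 4 5 6 2)
  after r: (1 4 6)(2 5 3)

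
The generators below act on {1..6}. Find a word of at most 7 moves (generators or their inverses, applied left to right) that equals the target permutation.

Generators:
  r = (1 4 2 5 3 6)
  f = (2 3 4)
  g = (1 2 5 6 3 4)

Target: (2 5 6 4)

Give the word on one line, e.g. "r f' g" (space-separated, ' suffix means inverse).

  after g': (1 4 3 6 5 2)
  after r: (1 2 4 6 3)
  after g: (1 5 6 4 3 2)
  after g: (1 6)(3 5)
  after r: (2 5 6 4)

g' r g g r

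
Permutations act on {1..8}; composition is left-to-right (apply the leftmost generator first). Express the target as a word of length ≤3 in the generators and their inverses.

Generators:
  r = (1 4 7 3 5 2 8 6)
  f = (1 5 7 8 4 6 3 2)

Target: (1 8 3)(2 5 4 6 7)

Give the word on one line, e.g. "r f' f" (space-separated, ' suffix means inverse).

  after f': (1 2 3 6 4 8 7 5)
  after r: (1 8 3)(2 5 4 6 7)

f' r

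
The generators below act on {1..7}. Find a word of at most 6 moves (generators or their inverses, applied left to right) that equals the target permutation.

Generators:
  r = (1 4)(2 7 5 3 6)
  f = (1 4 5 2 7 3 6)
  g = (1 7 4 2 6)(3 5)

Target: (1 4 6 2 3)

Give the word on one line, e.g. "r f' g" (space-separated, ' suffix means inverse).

  after r: (1 4)(2 7 5 3 6)
  after g': (1 7 3 2)(4 6)
  after g': (2 6 7 5 3 4)
  after r': (1 4 6 2 3)

r g' g' r'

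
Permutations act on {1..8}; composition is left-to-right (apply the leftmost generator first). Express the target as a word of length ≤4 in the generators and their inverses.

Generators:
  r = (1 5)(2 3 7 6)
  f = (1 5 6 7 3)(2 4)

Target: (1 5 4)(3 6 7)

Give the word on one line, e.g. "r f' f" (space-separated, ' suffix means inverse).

  after f: (1 5 6 7 3)(2 4)
  after r: (2 4 3 5)
  after f: (1 5 4)(3 6 7)

f r f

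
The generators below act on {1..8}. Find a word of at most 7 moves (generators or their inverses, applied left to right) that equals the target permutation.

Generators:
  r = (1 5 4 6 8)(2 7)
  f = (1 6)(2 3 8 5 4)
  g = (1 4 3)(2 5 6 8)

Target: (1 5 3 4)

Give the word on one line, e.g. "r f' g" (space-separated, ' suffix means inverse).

f' g' f' g g

  after f': (1 6)(2 4 5 8 3)
  after g': (1 5 6 3 8 4 2)
  after f': (1 8 5)(2 6)
  after g: (1 2 8 6 5 4 3)
  after g: (1 5 3 4)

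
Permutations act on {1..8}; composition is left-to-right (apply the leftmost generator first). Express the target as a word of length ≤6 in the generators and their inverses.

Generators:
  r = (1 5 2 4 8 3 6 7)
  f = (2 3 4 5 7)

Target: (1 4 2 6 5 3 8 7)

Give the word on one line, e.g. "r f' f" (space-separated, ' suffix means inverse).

f f r r r

  after f: (2 3 4 5 7)
  after f: (2 4 7 3 5)
  after r: (1 5 4)(2 8 3)(6 7)
  after r: (1 2 3 4 5 8 6)
  after r: (1 4 2 6 5 3 8 7)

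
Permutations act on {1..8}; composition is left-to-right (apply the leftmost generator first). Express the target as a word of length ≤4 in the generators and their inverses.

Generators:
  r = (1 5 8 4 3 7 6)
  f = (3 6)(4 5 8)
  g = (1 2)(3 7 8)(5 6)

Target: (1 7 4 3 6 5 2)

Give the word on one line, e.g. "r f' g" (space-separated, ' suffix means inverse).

r' f' g f'

  after r': (1 6 7 3 4 8 5)
  after f': (1 3 8 4 5)(6 7)
  after g: (1 7 5 2)(4 6 8)
  after f': (1 7 4 3 6 5 2)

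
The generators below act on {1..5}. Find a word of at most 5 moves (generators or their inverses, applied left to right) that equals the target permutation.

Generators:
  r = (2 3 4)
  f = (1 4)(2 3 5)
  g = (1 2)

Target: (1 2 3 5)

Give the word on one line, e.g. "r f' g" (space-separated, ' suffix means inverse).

f f f f g

  after f: (1 4)(2 3 5)
  after f: (2 5 3)
  after f: (1 4)
  after f: (2 3 5)
  after g: (1 2 3 5)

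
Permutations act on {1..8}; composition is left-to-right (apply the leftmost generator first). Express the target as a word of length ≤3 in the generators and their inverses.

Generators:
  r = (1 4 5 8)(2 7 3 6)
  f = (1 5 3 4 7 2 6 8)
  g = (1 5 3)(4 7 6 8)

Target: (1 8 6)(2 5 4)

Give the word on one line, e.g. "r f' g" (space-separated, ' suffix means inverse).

  after f: (1 5 3 4 7 2 6 8)
  after r': (1 4 2 3)(5 7 6)
  after g': (1 8 6)(2 5 4)

f r' g'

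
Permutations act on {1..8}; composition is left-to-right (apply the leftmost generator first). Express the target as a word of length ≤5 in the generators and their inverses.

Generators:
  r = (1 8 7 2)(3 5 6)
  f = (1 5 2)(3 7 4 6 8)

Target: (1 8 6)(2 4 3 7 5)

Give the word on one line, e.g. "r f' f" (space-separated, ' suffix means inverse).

  after r': (1 2 7 8)(3 6 5)
  after f: (2 4 6)(3 8 5 7)
  after r: (1 8 6)(2 4 3 7 5)

r' f r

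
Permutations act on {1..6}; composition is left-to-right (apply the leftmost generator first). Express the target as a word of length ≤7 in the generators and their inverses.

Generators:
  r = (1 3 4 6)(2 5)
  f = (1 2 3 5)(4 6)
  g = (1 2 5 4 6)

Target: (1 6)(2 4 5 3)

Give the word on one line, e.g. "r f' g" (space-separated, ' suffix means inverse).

  after r': (1 6 4 3)(2 5)
  after f: (1 4 5 3 2)
  after f: (1 6 4)
  after f: (1 4 2 3 5)
  after r: (1 6)(2 4 5 3)

r' f f f r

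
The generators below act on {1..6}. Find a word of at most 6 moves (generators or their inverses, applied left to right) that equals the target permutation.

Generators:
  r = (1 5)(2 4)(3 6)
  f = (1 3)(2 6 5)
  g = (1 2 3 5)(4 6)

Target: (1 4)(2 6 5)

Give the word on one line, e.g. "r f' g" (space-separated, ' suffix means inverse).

g' r f r' g

  after g': (1 5 3 2)(4 6)
  after r: (2 5 6)(3 4)
  after f: (1 3 4)
  after r': (1 6 3 2 4 5)
  after g: (1 4)(2 6 5)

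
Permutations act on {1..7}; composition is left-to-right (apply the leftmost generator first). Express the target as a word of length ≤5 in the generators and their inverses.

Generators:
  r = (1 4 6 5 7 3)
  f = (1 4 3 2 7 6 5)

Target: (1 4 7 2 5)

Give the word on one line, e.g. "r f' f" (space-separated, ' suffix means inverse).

  after f': (1 5 6 7 2 3 4)
  after r': (1 6 5 4 3)(2 7)
  after r': (1 4 7 2 5)

f' r' r'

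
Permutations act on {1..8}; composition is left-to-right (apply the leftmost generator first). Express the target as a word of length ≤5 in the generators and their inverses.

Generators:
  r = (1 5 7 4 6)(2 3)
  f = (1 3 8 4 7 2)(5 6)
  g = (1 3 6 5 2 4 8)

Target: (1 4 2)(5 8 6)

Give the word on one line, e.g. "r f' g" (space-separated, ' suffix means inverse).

r g' g' r g

  after r: (1 5 7 4 6)(2 3)
  after g': (1 6 8 4 3 5 7 2)
  after g': (1 3 6 4)(2 8)(5 7)
  after r: (1 2 8 3)(4 5)
  after g: (1 4 2)(5 8 6)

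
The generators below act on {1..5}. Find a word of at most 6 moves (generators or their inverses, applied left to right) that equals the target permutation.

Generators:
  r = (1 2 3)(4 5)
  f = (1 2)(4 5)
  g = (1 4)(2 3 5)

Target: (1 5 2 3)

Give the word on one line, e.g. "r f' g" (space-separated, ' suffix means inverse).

f' g r' g'

  after f': (1 2)(4 5)
  after g: (1 3 5)(2 4)
  after r': (1 2 5 3 4)
  after g': (1 5 2 3)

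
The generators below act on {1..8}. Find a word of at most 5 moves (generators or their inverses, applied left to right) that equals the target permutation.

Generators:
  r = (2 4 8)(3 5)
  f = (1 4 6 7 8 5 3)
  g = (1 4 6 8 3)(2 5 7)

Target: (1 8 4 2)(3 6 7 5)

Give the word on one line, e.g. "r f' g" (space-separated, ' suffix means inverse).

  after g: (1 4 6 8 3)(2 5 7)
  after f: (1 6 5 8)(2 3 4 7)
  after g: (1 8 4 2)(3 6 7 5)

g f g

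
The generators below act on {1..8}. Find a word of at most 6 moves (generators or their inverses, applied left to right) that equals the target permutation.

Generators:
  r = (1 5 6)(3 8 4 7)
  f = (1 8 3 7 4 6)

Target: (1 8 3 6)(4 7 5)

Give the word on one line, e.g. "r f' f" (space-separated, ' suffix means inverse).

f f f r f'

  after f: (1 8 3 7 4 6)
  after f: (1 3 4)(6 8 7)
  after f: (1 7)(3 6)(4 8)
  after r: (1 3)(5 6 8 7)
  after f': (1 8 3 6)(4 7 5)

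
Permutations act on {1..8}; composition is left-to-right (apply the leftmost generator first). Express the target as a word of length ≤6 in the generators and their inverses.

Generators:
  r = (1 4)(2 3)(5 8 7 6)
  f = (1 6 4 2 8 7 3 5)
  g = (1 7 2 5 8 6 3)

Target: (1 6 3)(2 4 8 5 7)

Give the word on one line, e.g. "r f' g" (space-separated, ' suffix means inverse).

  after g': (1 3 6 8 5 2 7)
  after r: (1 2 6 7 4)(3 5)
  after f: (1 8 7 2 4 6 3)
  after r': (1 5 6 2)(3 4 7)
  after r': (1 6 3)(2 4 8 5 7)

g' r f r' r'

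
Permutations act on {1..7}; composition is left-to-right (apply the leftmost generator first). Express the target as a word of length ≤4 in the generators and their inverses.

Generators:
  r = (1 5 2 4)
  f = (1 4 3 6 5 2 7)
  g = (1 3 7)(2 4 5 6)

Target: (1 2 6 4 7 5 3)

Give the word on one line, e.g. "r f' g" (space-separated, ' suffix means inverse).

  after f': (1 7 2 5 6 3 4)
  after f': (1 2 6 4 7 5 3)

f' f'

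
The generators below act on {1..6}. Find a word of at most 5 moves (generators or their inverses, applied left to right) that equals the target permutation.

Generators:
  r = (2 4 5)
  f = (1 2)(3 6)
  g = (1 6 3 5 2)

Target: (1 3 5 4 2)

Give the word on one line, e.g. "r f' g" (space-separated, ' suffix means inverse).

r' g f

  after r': (2 5 4)
  after g: (1 6 3 5 4)
  after f: (1 3 5 4 2)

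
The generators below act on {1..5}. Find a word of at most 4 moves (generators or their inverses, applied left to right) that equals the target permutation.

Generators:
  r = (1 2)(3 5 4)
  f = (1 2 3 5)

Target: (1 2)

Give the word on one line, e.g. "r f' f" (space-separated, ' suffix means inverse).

r' r' r'

  after r': (1 2)(3 4 5)
  after r': (3 5 4)
  after r': (1 2)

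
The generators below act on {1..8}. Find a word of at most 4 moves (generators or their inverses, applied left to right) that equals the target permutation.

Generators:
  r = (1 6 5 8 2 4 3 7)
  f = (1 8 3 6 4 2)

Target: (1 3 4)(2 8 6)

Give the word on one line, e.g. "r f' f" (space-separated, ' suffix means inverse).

  after f: (1 8 3 6 4 2)
  after f: (1 3 4)(2 8 6)

f f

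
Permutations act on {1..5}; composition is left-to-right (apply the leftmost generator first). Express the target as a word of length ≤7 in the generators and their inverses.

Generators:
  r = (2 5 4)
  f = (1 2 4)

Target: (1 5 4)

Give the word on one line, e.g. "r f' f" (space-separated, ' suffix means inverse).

r' r' f f r'

  after r': (2 4 5)
  after r': (2 5 4)
  after f: (1 2 5)
  after f: (1 4)(2 5)
  after r': (1 5 4)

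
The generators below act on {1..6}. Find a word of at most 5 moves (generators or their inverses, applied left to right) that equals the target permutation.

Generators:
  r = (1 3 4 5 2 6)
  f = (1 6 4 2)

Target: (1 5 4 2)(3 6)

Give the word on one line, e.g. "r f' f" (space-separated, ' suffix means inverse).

r' f r f

  after r': (1 6 2 5 4 3)
  after f: (1 4 3 6)(2 5)
  after r: (1 5 6 3)
  after f: (1 5 4 2)(3 6)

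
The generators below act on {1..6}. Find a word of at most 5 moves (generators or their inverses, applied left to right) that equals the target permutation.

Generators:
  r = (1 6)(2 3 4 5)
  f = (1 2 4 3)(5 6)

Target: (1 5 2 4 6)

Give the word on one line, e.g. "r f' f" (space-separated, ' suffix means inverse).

  after f': (1 3 4 2)(5 6)
  after f': (1 4)(2 3)
  after r: (1 5 2 4 6)

f' f' r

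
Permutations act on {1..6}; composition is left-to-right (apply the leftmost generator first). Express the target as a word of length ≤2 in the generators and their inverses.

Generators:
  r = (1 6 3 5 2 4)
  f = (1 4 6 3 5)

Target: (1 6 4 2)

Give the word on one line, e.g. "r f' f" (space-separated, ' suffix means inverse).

r' f

  after r': (1 4 2 5 3 6)
  after f: (1 6 4 2)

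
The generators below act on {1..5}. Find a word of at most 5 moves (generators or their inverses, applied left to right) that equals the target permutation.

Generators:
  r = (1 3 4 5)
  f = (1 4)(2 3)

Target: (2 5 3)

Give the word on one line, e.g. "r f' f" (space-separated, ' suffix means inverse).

  after f': (1 4)(2 3)
  after r: (1 5)(2 4 3)
  after r: (2 5 3)

f' r r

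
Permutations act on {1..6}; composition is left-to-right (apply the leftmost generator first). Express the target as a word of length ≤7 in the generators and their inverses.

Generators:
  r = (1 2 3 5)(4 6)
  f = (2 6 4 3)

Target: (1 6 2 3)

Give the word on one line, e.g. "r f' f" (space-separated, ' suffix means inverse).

f r f r' f'

  after f: (2 6 4 3)
  after r: (1 2 4 5)
  after f: (1 6 4 5)(2 3)
  after r': (1 4 3)
  after f': (1 6 2 3)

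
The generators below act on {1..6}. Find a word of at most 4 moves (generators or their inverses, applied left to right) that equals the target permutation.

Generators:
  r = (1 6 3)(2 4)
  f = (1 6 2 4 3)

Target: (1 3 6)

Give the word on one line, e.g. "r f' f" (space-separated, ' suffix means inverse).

  after f: (1 6 2 4 3)
  after r': (4 6)
  after f: (1 6 3)(2 4)
  after r: (1 3 6)

f r' f r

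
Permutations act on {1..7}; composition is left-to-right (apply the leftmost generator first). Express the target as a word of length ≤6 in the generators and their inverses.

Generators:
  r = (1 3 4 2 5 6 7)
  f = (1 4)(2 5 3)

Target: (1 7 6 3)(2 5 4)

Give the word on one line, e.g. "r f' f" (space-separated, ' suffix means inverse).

  after f': (1 4)(2 3 5)
  after f': (2 5 3)
  after r': (1 7 6 5)(3 4)
  after f: (1 7 6 3)(2 5 4)

f' f' r' f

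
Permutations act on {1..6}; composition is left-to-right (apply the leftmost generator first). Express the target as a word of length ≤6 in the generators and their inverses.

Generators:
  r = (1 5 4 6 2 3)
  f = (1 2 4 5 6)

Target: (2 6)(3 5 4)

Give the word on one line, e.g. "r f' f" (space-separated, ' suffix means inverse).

r f' r' r'

  after r: (1 5 4 6 2 3)
  after f': (1 4 5 2 3 6)
  after r': (1 5 6 3 4)
  after r': (2 6)(3 5 4)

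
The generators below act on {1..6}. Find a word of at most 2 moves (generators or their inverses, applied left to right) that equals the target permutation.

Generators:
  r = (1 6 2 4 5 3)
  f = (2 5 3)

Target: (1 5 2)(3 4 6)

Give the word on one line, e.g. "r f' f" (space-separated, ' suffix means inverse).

r' r'

  after r': (1 3 5 4 2 6)
  after r': (1 5 2)(3 4 6)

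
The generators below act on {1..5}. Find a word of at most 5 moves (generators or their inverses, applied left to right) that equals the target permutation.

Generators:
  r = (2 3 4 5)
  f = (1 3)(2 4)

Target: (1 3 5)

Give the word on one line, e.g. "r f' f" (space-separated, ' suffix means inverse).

  after r': (2 5 4 3)
  after r': (2 4)(3 5)
  after f: (1 3 5)

r' r' f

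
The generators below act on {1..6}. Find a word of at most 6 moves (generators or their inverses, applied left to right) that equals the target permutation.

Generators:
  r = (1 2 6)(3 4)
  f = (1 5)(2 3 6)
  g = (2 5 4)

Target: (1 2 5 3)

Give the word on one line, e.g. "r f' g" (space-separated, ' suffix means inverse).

  after r: (1 2 6)(3 4)
  after g': (1 4 3 5 2 6)
  after r: (1 3 5 6 2)
  after f': (1 2 5 3)

r g' r f'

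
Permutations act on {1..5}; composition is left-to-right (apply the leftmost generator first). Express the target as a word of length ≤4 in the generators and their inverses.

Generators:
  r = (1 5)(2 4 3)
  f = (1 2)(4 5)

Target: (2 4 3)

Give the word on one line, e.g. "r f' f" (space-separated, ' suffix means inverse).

r' r'

  after r': (1 5)(2 3 4)
  after r': (2 4 3)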